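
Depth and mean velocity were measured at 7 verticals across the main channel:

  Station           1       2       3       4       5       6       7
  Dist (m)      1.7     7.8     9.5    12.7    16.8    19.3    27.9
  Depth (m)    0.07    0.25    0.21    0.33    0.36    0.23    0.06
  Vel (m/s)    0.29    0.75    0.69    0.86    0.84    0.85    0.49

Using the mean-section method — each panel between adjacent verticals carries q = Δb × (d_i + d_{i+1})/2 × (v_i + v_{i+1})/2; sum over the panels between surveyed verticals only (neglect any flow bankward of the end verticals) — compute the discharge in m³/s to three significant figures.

Panel 1-2: Δb = 6.1 m, d̄ = (0.07+0.25)/2 = 0.16, v̄ = (0.29+0.75)/2 = 0.52 → q = 6.1×0.16×0.52 = 0.5075 m³/s
Panel 2-3: Δb = 1.7 m, d̄ = (0.25+0.21)/2 = 0.23, v̄ = (0.75+0.69)/2 = 0.72 → q = 1.7×0.23×0.72 = 0.2815 m³/s
Panel 3-4: Δb = 3.2 m, d̄ = (0.21+0.33)/2 = 0.27, v̄ = (0.69+0.86)/2 = 0.775 → q = 3.2×0.27×0.775 = 0.6696 m³/s
Panel 4-5: Δb = 4.1 m, d̄ = (0.33+0.36)/2 = 0.345, v̄ = (0.86+0.84)/2 = 0.85 → q = 4.1×0.345×0.85 = 1.202 m³/s
Panel 5-6: Δb = 2.5 m, d̄ = (0.36+0.23)/2 = 0.295, v̄ = (0.84+0.85)/2 = 0.845 → q = 2.5×0.295×0.845 = 0.6232 m³/s
Panel 6-7: Δb = 8.6 m, d̄ = (0.23+0.06)/2 = 0.145, v̄ = (0.85+0.49)/2 = 0.67 → q = 8.6×0.145×0.67 = 0.8355 m³/s
Q = Σ q = 4.120 m³/s

4.12 m³/s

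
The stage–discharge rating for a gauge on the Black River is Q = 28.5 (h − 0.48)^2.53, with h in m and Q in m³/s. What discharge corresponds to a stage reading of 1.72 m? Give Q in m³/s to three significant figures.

49.1 m³/s

Q = 28.5 × (1.72 − 0.48)^2.53 = 28.5 × 1.24^2.53 = 49.11 m³/s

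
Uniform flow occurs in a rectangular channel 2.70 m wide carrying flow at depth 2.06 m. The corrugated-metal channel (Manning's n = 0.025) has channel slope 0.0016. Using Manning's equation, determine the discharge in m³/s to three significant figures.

A = b·y = 2.70 × 2.06 = 5.562 m²
P = b + 2y = 2.70 + 2×2.06 = 6.820 m
R = A/P = 5.562/6.820 = 0.8155 m
Q = (1/n)·A·R^(2/3)·S^(1/2) = (1/0.025) × 5.562 × 0.8155^(2/3) × 0.0016^(1/2) = 7.768 m³/s

7.77 m³/s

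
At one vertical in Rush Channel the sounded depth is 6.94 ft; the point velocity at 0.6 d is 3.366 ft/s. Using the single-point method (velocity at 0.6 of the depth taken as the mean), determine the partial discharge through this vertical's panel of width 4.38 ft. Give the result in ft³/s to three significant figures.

v̄ = v₀.₆ = 3.366 ft/s
q = v̄ × d × w = 3.366 × 6.94 × 4.38 = 102.3 ft³/s

102 ft³/s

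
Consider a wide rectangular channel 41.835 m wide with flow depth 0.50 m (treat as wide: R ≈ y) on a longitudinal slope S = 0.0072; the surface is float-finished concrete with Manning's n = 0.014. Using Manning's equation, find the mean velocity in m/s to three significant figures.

A = b·y = 41.835 × 0.50 = 20.92 m²
Wide channel: R ≈ y = 0.50 m
Q = (1/n)·A·R^(2/3)·S^(1/2) = (1/0.014) × 20.92 × 0.5000^(2/3) × 0.0072^(1/2) = 79.87 m³/s
V = Q/A = 79.87/20.92 = 3.818 m/s

3.82 m/s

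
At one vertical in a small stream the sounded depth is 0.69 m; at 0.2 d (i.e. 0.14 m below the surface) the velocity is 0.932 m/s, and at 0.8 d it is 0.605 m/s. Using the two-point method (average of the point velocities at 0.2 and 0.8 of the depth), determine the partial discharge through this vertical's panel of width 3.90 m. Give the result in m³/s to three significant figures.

v̄ = (0.932 + 0.605) / 2 = 0.7685 m/s
q = v̄ × d × w = 0.7685 × 0.69 × 3.90 = 2.068 m³/s

2.07 m³/s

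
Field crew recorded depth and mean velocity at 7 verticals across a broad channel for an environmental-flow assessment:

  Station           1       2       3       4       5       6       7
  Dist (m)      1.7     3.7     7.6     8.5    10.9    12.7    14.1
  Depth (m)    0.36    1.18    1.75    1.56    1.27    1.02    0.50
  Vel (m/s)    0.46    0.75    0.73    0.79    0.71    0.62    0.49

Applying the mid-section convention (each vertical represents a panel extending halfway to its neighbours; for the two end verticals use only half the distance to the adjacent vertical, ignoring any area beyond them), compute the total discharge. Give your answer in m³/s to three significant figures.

11.0 m³/s

w_1 = (3.7 − 1.7)/2 = 1 m; q_1 = 0.46 × 0.36 × 1 = 0.1656 m³/s
w_2 = (7.6 − 1.7)/2 = 2.95 m; q_2 = 0.75 × 1.18 × 2.95 = 2.611 m³/s
w_3 = (8.5 − 3.7)/2 = 2.4 m; q_3 = 0.73 × 1.75 × 2.4 = 3.066 m³/s
w_4 = (10.9 − 7.6)/2 = 1.65 m; q_4 = 0.79 × 1.56 × 1.65 = 2.033 m³/s
w_5 = (12.7 − 8.5)/2 = 2.1 m; q_5 = 0.71 × 1.27 × 2.1 = 1.894 m³/s
w_6 = (14.1 − 10.9)/2 = 1.6 m; q_6 = 0.62 × 1.02 × 1.6 = 1.012 m³/s
w_7 = (14.1 − 12.7)/2 = 0.7 m; q_7 = 0.49 × 0.50 × 0.7 = 0.1715 m³/s
Q = Σ qᵢ = 10.95 m³/s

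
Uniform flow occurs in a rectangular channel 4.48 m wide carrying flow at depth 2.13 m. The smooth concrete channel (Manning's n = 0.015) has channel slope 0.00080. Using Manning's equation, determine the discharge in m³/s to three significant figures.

19.1 m³/s

A = b·y = 4.48 × 2.13 = 9.542 m²
P = b + 2y = 4.48 + 2×2.13 = 8.740 m
R = A/P = 9.542/8.740 = 1.092 m
Q = (1/n)·A·R^(2/3)·S^(1/2) = (1/0.015) × 9.542 × 1.092^(2/3) × 0.00080^(1/2) = 19.08 m³/s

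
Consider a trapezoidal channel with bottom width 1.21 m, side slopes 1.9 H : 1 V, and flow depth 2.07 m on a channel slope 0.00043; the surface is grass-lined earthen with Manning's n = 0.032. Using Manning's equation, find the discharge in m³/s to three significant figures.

A = (b + z·y)·y = (1.21 + 1.9×2.07)×2.07 = 10.65 m²
P = b + 2y√(1+z²) = 1.21 + 2×2.07×√(1+1.9²) = 10.10 m
R = A/P = 10.65/10.10 = 1.054 m
Q = (1/n)·A·R^(2/3)·S^(1/2) = (1/0.032) × 10.65 × 1.054^(2/3) × 0.00043^(1/2) = 7.146 m³/s

7.15 m³/s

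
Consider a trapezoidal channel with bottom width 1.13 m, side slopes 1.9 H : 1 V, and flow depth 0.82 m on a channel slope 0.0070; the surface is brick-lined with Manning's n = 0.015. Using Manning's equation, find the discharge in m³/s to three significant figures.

7.47 m³/s

A = (b + z·y)·y = (1.13 + 1.9×0.82)×0.82 = 2.204 m²
P = b + 2y√(1+z²) = 1.13 + 2×0.82×√(1+1.9²) = 4.651 m
R = A/P = 2.204/4.651 = 0.4739 m
Q = (1/n)·A·R^(2/3)·S^(1/2) = (1/0.015) × 2.204 × 0.4739^(2/3) × 0.0070^(1/2) = 7.473 m³/s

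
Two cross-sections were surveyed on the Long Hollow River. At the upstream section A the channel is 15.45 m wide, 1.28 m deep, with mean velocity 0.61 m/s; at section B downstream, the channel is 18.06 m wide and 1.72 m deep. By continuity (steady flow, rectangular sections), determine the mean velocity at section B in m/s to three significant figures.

0.388 m/s

Q = A₁V₁ = (15.45×1.28) × 0.61 = 12.06 m³/s
A₂ = 18.06 × 1.72 = 31.06 m²
V₂ = Q/A₂ = 12.06/31.06 = 0.3883 m/s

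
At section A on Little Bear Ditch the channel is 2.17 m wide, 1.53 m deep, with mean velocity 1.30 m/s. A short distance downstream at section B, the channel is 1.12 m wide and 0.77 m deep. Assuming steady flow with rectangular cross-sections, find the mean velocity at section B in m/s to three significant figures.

5.00 m/s

Q = A₁V₁ = (2.17×1.53) × 1.30 = 4.316 m³/s
A₂ = 1.12 × 0.77 = 0.8624 m²
V₂ = Q/A₂ = 4.316/0.8624 = 5.005 m/s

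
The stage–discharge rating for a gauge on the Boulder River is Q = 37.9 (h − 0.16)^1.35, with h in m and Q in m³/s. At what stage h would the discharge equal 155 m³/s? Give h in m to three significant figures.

3.00 m

h − h₀ = (Q/C)^(1/b) = (155/37.9)^(1/1.35) = 2.839 m
h = 0.16 + 2.839 = 2.999 m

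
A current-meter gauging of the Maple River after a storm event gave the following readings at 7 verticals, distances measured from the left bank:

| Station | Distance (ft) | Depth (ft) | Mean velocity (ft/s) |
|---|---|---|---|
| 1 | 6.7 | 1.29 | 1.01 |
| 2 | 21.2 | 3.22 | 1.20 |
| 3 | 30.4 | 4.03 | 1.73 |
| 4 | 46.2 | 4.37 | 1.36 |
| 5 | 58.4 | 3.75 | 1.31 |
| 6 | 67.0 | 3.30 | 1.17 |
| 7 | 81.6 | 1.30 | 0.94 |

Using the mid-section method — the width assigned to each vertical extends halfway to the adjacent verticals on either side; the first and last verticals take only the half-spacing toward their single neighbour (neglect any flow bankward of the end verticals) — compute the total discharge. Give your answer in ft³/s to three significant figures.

w_1 = (21.2 − 6.7)/2 = 7.25 ft; q_1 = 1.01 × 1.29 × 7.25 = 9.446 ft³/s
w_2 = (30.4 − 6.7)/2 = 11.85 ft; q_2 = 1.20 × 3.22 × 11.85 = 45.79 ft³/s
w_3 = (46.2 − 21.2)/2 = 12.5 ft; q_3 = 1.73 × 4.03 × 12.5 = 87.15 ft³/s
w_4 = (58.4 − 30.4)/2 = 14 ft; q_4 = 1.36 × 4.37 × 14 = 83.20 ft³/s
w_5 = (67.0 − 46.2)/2 = 10.4 ft; q_5 = 1.31 × 3.75 × 10.4 = 51.09 ft³/s
w_6 = (81.6 − 58.4)/2 = 11.6 ft; q_6 = 1.17 × 3.30 × 11.6 = 44.79 ft³/s
w_7 = (81.6 − 67.0)/2 = 7.3 ft; q_7 = 0.94 × 1.30 × 7.3 = 8.921 ft³/s
Q = Σ qᵢ = 330.4 ft³/s

330 ft³/s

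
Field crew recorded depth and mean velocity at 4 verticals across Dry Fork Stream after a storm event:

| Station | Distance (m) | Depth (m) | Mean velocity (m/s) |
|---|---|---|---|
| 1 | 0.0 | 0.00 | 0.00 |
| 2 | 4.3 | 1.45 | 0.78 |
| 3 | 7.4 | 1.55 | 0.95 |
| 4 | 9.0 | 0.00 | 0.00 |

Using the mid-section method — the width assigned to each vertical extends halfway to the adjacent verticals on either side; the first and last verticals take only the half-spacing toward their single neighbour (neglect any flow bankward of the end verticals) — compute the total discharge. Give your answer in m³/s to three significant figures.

7.65 m³/s

w_2 = (7.4 − 0.0)/2 = 3.7 m; q_2 = 0.78 × 1.45 × 3.7 = 4.185 m³/s
w_3 = (9.0 − 4.3)/2 = 2.35 m; q_3 = 0.95 × 1.55 × 2.35 = 3.460 m³/s
Stations 1, 4 contribute zero (depth or velocity is 0).
Q = Σ qᵢ = 7.645 m³/s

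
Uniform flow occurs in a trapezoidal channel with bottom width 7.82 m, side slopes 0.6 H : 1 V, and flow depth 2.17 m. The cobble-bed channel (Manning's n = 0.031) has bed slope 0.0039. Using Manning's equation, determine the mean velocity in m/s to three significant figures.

A = (b + z·y)·y = (7.82 + 0.6×2.17)×2.17 = 19.79 m²
P = b + 2y√(1+z²) = 7.82 + 2×2.17×√(1+0.6²) = 12.88 m
R = A/P = 19.79/12.88 = 1.537 m
Q = (1/n)·A·R^(2/3)·S^(1/2) = (1/0.031) × 19.79 × 1.537^(2/3) × 0.0039^(1/2) = 53.10 m³/s
V = Q/A = 53.10/19.79 = 2.683 m/s

2.68 m/s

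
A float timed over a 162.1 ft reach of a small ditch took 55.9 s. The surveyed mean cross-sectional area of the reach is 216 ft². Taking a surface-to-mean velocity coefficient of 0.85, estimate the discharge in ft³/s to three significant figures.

532 ft³/s

v_surface = L / t̄ = 162.1 / 55.9 = 2.900 ft/s
v_mean = 0.85 × 2.900 = 2.465 ft/s
Q = A × v_mean = 216 × 2.465 = 532.4 ft³/s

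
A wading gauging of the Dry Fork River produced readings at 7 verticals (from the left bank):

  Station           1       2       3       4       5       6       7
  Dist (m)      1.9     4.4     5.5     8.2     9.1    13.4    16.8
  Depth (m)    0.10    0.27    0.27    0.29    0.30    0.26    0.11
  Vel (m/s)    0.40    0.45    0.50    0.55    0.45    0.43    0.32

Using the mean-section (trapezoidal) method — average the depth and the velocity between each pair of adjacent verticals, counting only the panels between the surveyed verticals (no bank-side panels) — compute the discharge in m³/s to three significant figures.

Panel 1-2: Δb = 2.5 m, d̄ = (0.10+0.27)/2 = 0.185, v̄ = (0.40+0.45)/2 = 0.425 → q = 2.5×0.185×0.425 = 0.1966 m³/s
Panel 2-3: Δb = 1.1 m, d̄ = (0.27+0.27)/2 = 0.27, v̄ = (0.45+0.50)/2 = 0.475 → q = 1.1×0.27×0.475 = 0.1411 m³/s
Panel 3-4: Δb = 2.7 m, d̄ = (0.27+0.29)/2 = 0.28, v̄ = (0.50+0.55)/2 = 0.525 → q = 2.7×0.28×0.525 = 0.3969 m³/s
Panel 4-5: Δb = 0.9 m, d̄ = (0.29+0.30)/2 = 0.295, v̄ = (0.55+0.45)/2 = 0.5 → q = 0.9×0.295×0.5 = 0.1328 m³/s
Panel 5-6: Δb = 4.3 m, d̄ = (0.30+0.26)/2 = 0.28, v̄ = (0.45+0.43)/2 = 0.44 → q = 4.3×0.28×0.44 = 0.5298 m³/s
Panel 6-7: Δb = 3.4 m, d̄ = (0.26+0.11)/2 = 0.185, v̄ = (0.43+0.32)/2 = 0.375 → q = 3.4×0.185×0.375 = 0.2359 m³/s
Q = Σ q = 1.633 m³/s

1.63 m³/s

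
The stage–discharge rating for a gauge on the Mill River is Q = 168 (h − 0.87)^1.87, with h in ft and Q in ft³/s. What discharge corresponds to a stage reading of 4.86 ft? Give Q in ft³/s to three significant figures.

2230 ft³/s

Q = 168 × (4.86 − 0.87)^1.87 = 168 × 3.99^1.87 = 2234 ft³/s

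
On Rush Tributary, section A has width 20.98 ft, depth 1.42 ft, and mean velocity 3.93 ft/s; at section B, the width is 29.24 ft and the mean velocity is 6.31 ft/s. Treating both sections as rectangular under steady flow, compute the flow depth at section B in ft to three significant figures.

0.635 ft

Q = A₁V₁ = (20.98×1.42) × 3.93 = 117.1 ft³/s
d₂ = Q/(b₂ V₂) = 117.1/(29.24×6.31) = 0.6346 ft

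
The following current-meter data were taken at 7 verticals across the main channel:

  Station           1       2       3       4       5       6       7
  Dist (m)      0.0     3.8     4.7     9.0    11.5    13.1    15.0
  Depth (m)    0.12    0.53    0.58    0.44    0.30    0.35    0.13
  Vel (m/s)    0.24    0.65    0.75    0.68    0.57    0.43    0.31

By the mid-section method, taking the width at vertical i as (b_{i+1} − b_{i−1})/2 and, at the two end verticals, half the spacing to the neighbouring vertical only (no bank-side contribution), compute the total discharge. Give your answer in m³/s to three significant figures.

w_1 = (3.8 − 0.0)/2 = 1.9 m; q_1 = 0.24 × 0.12 × 1.9 = 0.05472 m³/s
w_2 = (4.7 − 0.0)/2 = 2.35 m; q_2 = 0.65 × 0.53 × 2.35 = 0.8096 m³/s
w_3 = (9.0 − 3.8)/2 = 2.6 m; q_3 = 0.75 × 0.58 × 2.6 = 1.131 m³/s
w_4 = (11.5 − 4.7)/2 = 3.4 m; q_4 = 0.68 × 0.44 × 3.4 = 1.017 m³/s
w_5 = (13.1 − 9.0)/2 = 2.05 m; q_5 = 0.57 × 0.30 × 2.05 = 0.3506 m³/s
w_6 = (15.0 − 11.5)/2 = 1.75 m; q_6 = 0.43 × 0.35 × 1.75 = 0.2634 m³/s
w_7 = (15.0 − 13.1)/2 = 0.95 m; q_7 = 0.31 × 0.13 × 0.95 = 0.03829 m³/s
Q = Σ qᵢ = 3.665 m³/s

3.66 m³/s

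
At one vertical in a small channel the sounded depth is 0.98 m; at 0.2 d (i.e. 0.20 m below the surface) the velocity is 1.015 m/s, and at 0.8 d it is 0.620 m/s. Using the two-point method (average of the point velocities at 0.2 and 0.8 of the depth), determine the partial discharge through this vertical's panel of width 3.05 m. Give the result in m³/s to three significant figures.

v̄ = (1.015 + 0.620) / 2 = 0.8175 m/s
q = v̄ × d × w = 0.8175 × 0.98 × 3.05 = 2.444 m³/s

2.44 m³/s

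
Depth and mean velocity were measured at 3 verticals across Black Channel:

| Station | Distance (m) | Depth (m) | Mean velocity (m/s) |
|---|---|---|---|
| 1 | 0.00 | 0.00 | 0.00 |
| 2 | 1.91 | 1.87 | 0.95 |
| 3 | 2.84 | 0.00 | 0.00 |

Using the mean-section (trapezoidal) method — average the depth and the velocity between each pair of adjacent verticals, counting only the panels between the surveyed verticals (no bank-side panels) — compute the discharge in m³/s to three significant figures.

Panel 1-2: Δb = 1.91 m, d̄ = (0.00+1.87)/2 = 0.935, v̄ = (0.00+0.95)/2 = 0.475 → q = 1.91×0.935×0.475 = 0.8483 m³/s
Panel 2-3: Δb = 0.93 m, d̄ = (1.87+0.00)/2 = 0.935, v̄ = (0.95+0.00)/2 = 0.475 → q = 0.93×0.935×0.475 = 0.4130 m³/s
Q = Σ q = 1.261 m³/s

1.26 m³/s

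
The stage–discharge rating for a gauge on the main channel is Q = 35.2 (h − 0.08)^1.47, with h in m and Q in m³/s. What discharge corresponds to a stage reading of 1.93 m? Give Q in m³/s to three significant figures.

Q = 35.2 × (1.93 − 0.08)^1.47 = 35.2 × 1.85^1.47 = 86.95 m³/s

87.0 m³/s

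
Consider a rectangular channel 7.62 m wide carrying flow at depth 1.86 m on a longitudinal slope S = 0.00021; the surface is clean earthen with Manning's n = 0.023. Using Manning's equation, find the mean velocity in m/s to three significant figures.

0.731 m/s

A = b·y = 7.62 × 1.86 = 14.17 m²
P = b + 2y = 7.62 + 2×1.86 = 11.34 m
R = A/P = 14.17/11.34 = 1.250 m
Q = (1/n)·A·R^(2/3)·S^(1/2) = (1/0.023) × 14.17 × 1.250^(2/3) × 0.00021^(1/2) = 10.36 m³/s
V = Q/A = 10.36/14.17 = 0.7311 m/s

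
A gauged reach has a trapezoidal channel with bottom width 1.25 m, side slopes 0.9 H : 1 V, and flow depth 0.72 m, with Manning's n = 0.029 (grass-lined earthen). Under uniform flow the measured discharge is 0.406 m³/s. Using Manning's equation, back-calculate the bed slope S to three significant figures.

0.000230

A = (b + z·y)·y = (1.25 + 0.9×0.72)×0.72 = 1.367 m²
P = b + 2y√(1+z²) = 1.25 + 2×0.72×√(1+0.9²) = 3.187 m
R = A/P = 1.367/3.187 = 0.4287 m
S = (Q·n / (1·A·R^(2/3)))² = (0.406×0.029 / (1×1.367×0.5686))² = 0.0002296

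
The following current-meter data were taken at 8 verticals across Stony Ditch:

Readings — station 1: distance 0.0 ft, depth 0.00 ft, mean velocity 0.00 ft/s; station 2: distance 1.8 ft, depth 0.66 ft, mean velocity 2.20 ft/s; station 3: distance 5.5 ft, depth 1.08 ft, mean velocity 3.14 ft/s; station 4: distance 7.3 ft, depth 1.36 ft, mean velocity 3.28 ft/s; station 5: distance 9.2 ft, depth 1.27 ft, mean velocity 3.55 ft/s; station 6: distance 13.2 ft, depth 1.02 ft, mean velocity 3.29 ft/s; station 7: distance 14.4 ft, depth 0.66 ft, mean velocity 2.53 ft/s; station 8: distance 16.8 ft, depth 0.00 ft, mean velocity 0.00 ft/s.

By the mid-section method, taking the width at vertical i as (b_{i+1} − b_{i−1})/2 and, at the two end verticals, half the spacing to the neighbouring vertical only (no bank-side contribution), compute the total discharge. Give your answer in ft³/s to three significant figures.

46.6 ft³/s

w_2 = (5.5 − 0.0)/2 = 2.75 ft; q_2 = 2.20 × 0.66 × 2.75 = 3.993 ft³/s
w_3 = (7.3 − 1.8)/2 = 2.75 ft; q_3 = 3.14 × 1.08 × 2.75 = 9.326 ft³/s
w_4 = (9.2 − 5.5)/2 = 1.85 ft; q_4 = 3.28 × 1.36 × 1.85 = 8.252 ft³/s
w_5 = (13.2 − 7.3)/2 = 2.95 ft; q_5 = 3.55 × 1.27 × 2.95 = 13.30 ft³/s
w_6 = (14.4 − 9.2)/2 = 2.6 ft; q_6 = 3.29 × 1.02 × 2.6 = 8.725 ft³/s
w_7 = (16.8 − 13.2)/2 = 1.8 ft; q_7 = 2.53 × 0.66 × 1.8 = 3.006 ft³/s
Stations 1, 8 contribute zero (depth or velocity is 0).
Q = Σ qᵢ = 46.60 ft³/s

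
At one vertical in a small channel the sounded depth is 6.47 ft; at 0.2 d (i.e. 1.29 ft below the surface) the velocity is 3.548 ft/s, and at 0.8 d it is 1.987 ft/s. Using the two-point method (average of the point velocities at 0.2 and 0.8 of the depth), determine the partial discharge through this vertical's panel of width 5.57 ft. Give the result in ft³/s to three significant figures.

99.7 ft³/s

v̄ = (3.548 + 1.987) / 2 = 2.768 ft/s
q = v̄ × d × w = 2.768 × 6.47 × 5.57 = 99.73 ft³/s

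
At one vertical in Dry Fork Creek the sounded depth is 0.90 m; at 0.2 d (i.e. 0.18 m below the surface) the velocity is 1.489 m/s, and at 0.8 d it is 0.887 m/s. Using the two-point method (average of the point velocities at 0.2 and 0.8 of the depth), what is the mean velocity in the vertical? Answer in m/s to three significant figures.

v̄ = (1.489 + 0.887) / 2 = 1.188 m/s

1.19 m/s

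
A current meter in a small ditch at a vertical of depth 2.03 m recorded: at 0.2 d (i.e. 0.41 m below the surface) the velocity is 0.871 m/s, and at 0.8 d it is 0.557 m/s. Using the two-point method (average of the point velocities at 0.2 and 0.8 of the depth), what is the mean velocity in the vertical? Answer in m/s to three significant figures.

v̄ = (0.871 + 0.557) / 2 = 0.7140 m/s

0.714 m/s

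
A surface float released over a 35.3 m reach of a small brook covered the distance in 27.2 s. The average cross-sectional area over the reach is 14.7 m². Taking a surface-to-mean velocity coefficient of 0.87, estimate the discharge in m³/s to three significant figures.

v_surface = L / t̄ = 35.3 / 27.2 = 1.298 m/s
v_mean = 0.87 × 1.298 = 1.129 m/s
Q = A × v_mean = 14.7 × 1.129 = 16.60 m³/s

16.6 m³/s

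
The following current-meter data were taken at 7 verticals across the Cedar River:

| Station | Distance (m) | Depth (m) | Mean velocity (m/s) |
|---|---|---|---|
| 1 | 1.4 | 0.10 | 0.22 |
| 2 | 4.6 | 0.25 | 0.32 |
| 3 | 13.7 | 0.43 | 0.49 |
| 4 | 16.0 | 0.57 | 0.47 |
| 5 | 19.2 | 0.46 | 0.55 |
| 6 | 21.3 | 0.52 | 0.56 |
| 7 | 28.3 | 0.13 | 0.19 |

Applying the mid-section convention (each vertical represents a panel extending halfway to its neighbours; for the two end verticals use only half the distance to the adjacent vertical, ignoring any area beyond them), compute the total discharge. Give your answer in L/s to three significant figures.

4550 L/s

w_1 = (4.6 − 1.4)/2 = 1.6 m; q_1 = 0.22 × 0.10 × 1.6 = 0.03520 m³/s
w_2 = (13.7 − 1.4)/2 = 6.15 m; q_2 = 0.32 × 0.25 × 6.15 = 0.4920 m³/s
w_3 = (16.0 − 4.6)/2 = 5.7 m; q_3 = 0.49 × 0.43 × 5.7 = 1.201 m³/s
w_4 = (19.2 − 13.7)/2 = 2.75 m; q_4 = 0.47 × 0.57 × 2.75 = 0.7367 m³/s
w_5 = (21.3 − 16.0)/2 = 2.65 m; q_5 = 0.55 × 0.46 × 2.65 = 0.6705 m³/s
w_6 = (28.3 − 19.2)/2 = 4.55 m; q_6 = 0.56 × 0.52 × 4.55 = 1.325 m³/s
w_7 = (28.3 − 21.3)/2 = 3.5 m; q_7 = 0.19 × 0.13 × 3.5 = 0.08645 m³/s
Q = Σ qᵢ = 4.547 m³/s
= 4.547 × 1000 = 4547 L/s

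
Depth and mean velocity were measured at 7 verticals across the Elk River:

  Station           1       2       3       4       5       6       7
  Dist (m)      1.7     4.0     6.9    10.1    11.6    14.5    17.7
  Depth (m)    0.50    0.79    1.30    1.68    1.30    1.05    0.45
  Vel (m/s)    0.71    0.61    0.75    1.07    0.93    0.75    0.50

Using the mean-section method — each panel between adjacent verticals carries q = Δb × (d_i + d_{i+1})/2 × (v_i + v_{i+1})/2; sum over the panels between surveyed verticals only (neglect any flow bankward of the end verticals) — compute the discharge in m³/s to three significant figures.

14.0 m³/s

Panel 1-2: Δb = 2.3 m, d̄ = (0.50+0.79)/2 = 0.645, v̄ = (0.71+0.61)/2 = 0.66 → q = 2.3×0.645×0.66 = 0.9791 m³/s
Panel 2-3: Δb = 2.9 m, d̄ = (0.79+1.30)/2 = 1.045, v̄ = (0.61+0.75)/2 = 0.68 → q = 2.9×1.045×0.68 = 2.061 m³/s
Panel 3-4: Δb = 3.2 m, d̄ = (1.30+1.68)/2 = 1.49, v̄ = (0.75+1.07)/2 = 0.91 → q = 3.2×1.49×0.91 = 4.339 m³/s
Panel 4-5: Δb = 1.5 m, d̄ = (1.68+1.30)/2 = 1.49, v̄ = (1.07+0.93)/2 = 1 → q = 1.5×1.49×1 = 2.235 m³/s
Panel 5-6: Δb = 2.9 m, d̄ = (1.30+1.05)/2 = 1.175, v̄ = (0.93+0.75)/2 = 0.84 → q = 2.9×1.175×0.84 = 2.862 m³/s
Panel 6-7: Δb = 3.2 m, d̄ = (1.05+0.45)/2 = 0.75, v̄ = (0.75+0.50)/2 = 0.625 → q = 3.2×0.75×0.625 = 1.500 m³/s
Q = Σ q = 13.98 m³/s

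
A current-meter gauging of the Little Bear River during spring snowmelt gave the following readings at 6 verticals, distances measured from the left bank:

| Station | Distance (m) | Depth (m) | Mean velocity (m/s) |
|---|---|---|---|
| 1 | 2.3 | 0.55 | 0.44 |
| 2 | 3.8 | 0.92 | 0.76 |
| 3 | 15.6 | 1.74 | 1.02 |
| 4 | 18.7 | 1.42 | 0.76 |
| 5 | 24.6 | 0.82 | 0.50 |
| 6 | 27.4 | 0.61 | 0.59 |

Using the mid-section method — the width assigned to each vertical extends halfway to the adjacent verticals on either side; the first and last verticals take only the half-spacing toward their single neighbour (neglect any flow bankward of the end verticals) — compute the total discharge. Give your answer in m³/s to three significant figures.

25.2 m³/s

w_1 = (3.8 − 2.3)/2 = 0.75 m; q_1 = 0.44 × 0.55 × 0.75 = 0.1815 m³/s
w_2 = (15.6 − 2.3)/2 = 6.65 m; q_2 = 0.76 × 0.92 × 6.65 = 4.650 m³/s
w_3 = (18.7 − 3.8)/2 = 7.45 m; q_3 = 1.02 × 1.74 × 7.45 = 13.22 m³/s
w_4 = (24.6 − 15.6)/2 = 4.5 m; q_4 = 0.76 × 1.42 × 4.5 = 4.856 m³/s
w_5 = (27.4 − 18.7)/2 = 4.35 m; q_5 = 0.50 × 0.82 × 4.35 = 1.784 m³/s
w_6 = (27.4 − 24.6)/2 = 1.4 m; q_6 = 0.59 × 0.61 × 1.4 = 0.5039 m³/s
Q = Σ qᵢ = 25.20 m³/s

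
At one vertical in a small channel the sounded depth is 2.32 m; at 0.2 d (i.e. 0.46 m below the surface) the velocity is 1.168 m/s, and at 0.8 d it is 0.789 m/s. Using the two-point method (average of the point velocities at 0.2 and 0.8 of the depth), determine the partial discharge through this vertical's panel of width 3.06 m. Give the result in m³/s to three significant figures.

6.95 m³/s

v̄ = (1.168 + 0.789) / 2 = 0.9785 m/s
q = v̄ × d × w = 0.9785 × 2.32 × 3.06 = 6.947 m³/s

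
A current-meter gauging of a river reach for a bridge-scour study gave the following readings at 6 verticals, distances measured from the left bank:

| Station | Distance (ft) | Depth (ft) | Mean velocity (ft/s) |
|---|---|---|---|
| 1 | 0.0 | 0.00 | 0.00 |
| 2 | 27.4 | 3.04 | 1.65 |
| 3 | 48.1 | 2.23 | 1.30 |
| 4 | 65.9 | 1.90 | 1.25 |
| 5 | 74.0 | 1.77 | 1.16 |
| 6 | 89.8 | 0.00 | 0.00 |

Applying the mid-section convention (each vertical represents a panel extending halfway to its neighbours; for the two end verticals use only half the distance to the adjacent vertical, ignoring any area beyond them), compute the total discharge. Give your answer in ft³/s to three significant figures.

w_2 = (48.1 − 0.0)/2 = 24.05 ft; q_2 = 1.65 × 3.04 × 24.05 = 120.6 ft³/s
w_3 = (65.9 − 27.4)/2 = 19.25 ft; q_3 = 1.30 × 2.23 × 19.25 = 55.81 ft³/s
w_4 = (74.0 − 48.1)/2 = 12.95 ft; q_4 = 1.25 × 1.90 × 12.95 = 30.76 ft³/s
w_5 = (89.8 − 65.9)/2 = 11.95 ft; q_5 = 1.16 × 1.77 × 11.95 = 24.54 ft³/s
Stations 1, 6 contribute zero (depth or velocity is 0).
Q = Σ qᵢ = 231.7 ft³/s

232 ft³/s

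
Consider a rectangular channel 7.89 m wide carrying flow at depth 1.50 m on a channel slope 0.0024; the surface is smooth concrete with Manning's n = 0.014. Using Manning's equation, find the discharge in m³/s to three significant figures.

A = b·y = 7.89 × 1.50 = 11.84 m²
P = b + 2y = 7.89 + 2×1.50 = 10.89 m
R = A/P = 11.84/10.89 = 1.087 m
Q = (1/n)·A·R^(2/3)·S^(1/2) = (1/0.014) × 11.84 × 1.087^(2/3) × 0.0024^(1/2) = 43.78 m³/s

43.8 m³/s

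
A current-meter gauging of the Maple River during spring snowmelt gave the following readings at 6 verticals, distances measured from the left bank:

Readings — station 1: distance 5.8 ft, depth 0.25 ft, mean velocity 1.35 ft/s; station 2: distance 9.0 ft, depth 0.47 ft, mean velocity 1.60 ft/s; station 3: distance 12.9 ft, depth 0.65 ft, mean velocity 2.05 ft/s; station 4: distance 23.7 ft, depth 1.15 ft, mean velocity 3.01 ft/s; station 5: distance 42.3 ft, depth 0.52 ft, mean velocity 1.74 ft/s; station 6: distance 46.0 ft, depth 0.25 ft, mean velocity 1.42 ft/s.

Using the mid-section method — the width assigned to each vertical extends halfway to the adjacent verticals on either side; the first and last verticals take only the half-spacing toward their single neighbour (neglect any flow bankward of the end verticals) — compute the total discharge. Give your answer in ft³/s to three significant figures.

w_1 = (9.0 − 5.8)/2 = 1.6 ft; q_1 = 1.35 × 0.25 × 1.6 = 0.5400 ft³/s
w_2 = (12.9 − 5.8)/2 = 3.55 ft; q_2 = 1.60 × 0.47 × 3.55 = 2.670 ft³/s
w_3 = (23.7 − 9.0)/2 = 7.35 ft; q_3 = 2.05 × 0.65 × 7.35 = 9.794 ft³/s
w_4 = (42.3 − 12.9)/2 = 14.7 ft; q_4 = 3.01 × 1.15 × 14.7 = 50.88 ft³/s
w_5 = (46.0 − 23.7)/2 = 11.15 ft; q_5 = 1.74 × 0.52 × 11.15 = 10.09 ft³/s
w_6 = (46.0 − 42.3)/2 = 1.85 ft; q_6 = 1.42 × 0.25 × 1.85 = 0.6568 ft³/s
Q = Σ qᵢ = 74.63 ft³/s

74.6 ft³/s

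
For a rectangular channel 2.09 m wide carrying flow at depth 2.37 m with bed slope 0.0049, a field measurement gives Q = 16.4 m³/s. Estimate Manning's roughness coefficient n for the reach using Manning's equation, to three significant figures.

A = b·y = 2.09 × 2.37 = 4.953 m²
P = b + 2y = 2.09 + 2×2.37 = 6.830 m
R = A/P = 4.953/6.830 = 0.7252 m
n = (1/Q)·A·R^(2/3)·S^(1/2) = (1/16.4) × 4.953 × 0.8072 × 0.07000 = 0.01707

0.0171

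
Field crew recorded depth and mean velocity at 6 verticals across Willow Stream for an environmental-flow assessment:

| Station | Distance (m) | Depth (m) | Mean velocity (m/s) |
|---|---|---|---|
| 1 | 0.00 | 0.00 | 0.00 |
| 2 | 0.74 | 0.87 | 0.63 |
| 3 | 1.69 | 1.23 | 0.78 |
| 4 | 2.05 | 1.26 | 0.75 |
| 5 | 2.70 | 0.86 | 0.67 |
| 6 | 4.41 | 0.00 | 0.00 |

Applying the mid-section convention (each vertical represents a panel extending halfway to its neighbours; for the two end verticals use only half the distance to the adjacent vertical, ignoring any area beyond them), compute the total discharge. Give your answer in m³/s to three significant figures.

w_2 = (1.69 − 0.00)/2 = 0.845 m; q_2 = 0.63 × 0.87 × 0.845 = 0.4631 m³/s
w_3 = (2.05 − 0.74)/2 = 0.655 m; q_3 = 0.78 × 1.23 × 0.655 = 0.6284 m³/s
w_4 = (2.70 − 1.69)/2 = 0.505 m; q_4 = 0.75 × 1.26 × 0.505 = 0.4772 m³/s
w_5 = (4.41 − 2.05)/2 = 1.18 m; q_5 = 0.67 × 0.86 × 1.18 = 0.6799 m³/s
Stations 1, 6 contribute zero (depth or velocity is 0).
Q = Σ qᵢ = 2.249 m³/s

2.25 m³/s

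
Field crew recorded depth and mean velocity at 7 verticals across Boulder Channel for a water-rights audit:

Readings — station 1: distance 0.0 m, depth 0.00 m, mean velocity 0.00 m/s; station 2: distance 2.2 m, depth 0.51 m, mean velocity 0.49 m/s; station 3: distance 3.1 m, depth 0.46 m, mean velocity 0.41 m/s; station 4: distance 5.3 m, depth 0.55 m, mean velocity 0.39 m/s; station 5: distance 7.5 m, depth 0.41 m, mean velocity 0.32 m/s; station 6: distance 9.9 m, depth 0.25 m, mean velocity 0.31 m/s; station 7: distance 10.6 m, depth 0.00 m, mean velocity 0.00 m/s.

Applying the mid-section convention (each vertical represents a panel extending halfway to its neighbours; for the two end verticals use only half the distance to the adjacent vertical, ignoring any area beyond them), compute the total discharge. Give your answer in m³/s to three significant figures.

1.57 m³/s

w_2 = (3.1 − 0.0)/2 = 1.55 m; q_2 = 0.49 × 0.51 × 1.55 = 0.3873 m³/s
w_3 = (5.3 − 2.2)/2 = 1.55 m; q_3 = 0.41 × 0.46 × 1.55 = 0.2923 m³/s
w_4 = (7.5 − 3.1)/2 = 2.2 m; q_4 = 0.39 × 0.55 × 2.2 = 0.4719 m³/s
w_5 = (9.9 − 5.3)/2 = 2.3 m; q_5 = 0.32 × 0.41 × 2.3 = 0.3018 m³/s
w_6 = (10.6 − 7.5)/2 = 1.55 m; q_6 = 0.31 × 0.25 × 1.55 = 0.1201 m³/s
Stations 1, 7 contribute zero (depth or velocity is 0).
Q = Σ qᵢ = 1.573 m³/s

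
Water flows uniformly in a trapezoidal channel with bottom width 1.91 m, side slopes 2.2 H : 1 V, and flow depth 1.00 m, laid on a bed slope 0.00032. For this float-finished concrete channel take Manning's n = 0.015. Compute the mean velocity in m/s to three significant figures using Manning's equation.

A = (b + z·y)·y = (1.91 + 2.2×1.00)×1.00 = 4.110 m²
P = b + 2y√(1+z²) = 1.91 + 2×1.00×√(1+2.2²) = 6.743 m
R = A/P = 4.110/6.743 = 0.6095 m
Q = (1/n)·A·R^(2/3)·S^(1/2) = (1/0.015) × 4.110 × 0.6095^(2/3) × 0.00032^(1/2) = 3.524 m³/s
V = Q/A = 3.524/4.110 = 0.8573 m/s

0.857 m/s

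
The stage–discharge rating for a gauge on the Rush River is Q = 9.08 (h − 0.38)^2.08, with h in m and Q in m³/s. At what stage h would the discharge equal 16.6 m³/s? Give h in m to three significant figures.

1.72 m

h − h₀ = (Q/C)^(1/b) = (16.6/9.08)^(1/2.08) = 1.337 m
h = 0.38 + 1.337 = 1.717 m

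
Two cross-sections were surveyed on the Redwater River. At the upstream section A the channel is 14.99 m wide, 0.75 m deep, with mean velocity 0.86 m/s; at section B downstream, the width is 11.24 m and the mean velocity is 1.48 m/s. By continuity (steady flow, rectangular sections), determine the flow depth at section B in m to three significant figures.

0.581 m

Q = A₁V₁ = (14.99×0.75) × 0.86 = 9.669 m³/s
d₂ = Q/(b₂ V₂) = 9.669/(11.24×1.48) = 0.5812 m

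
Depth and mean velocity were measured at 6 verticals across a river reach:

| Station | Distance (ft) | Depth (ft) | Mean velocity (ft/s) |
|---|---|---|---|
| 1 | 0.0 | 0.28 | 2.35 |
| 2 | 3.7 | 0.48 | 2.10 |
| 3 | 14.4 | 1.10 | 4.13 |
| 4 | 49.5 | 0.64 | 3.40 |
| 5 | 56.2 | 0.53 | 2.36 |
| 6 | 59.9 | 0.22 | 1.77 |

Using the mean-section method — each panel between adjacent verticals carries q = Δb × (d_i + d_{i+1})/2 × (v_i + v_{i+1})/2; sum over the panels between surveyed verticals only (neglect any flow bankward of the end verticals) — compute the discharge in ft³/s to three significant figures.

159 ft³/s

Panel 1-2: Δb = 3.7 ft, d̄ = (0.28+0.48)/2 = 0.38, v̄ = (2.35+2.10)/2 = 2.225 → q = 3.7×0.38×2.225 = 3.128 ft³/s
Panel 2-3: Δb = 10.7 ft, d̄ = (0.48+1.10)/2 = 0.79, v̄ = (2.10+4.13)/2 = 3.115 → q = 10.7×0.79×3.115 = 26.33 ft³/s
Panel 3-4: Δb = 35.1 ft, d̄ = (1.10+0.64)/2 = 0.87, v̄ = (4.13+3.40)/2 = 3.765 → q = 35.1×0.87×3.765 = 115.0 ft³/s
Panel 4-5: Δb = 6.7 ft, d̄ = (0.64+0.53)/2 = 0.585, v̄ = (3.40+2.36)/2 = 2.88 → q = 6.7×0.585×2.88 = 11.29 ft³/s
Panel 5-6: Δb = 3.7 ft, d̄ = (0.53+0.22)/2 = 0.375, v̄ = (2.36+1.77)/2 = 2.065 → q = 3.7×0.375×2.065 = 2.865 ft³/s
Q = Σ q = 158.6 ft³/s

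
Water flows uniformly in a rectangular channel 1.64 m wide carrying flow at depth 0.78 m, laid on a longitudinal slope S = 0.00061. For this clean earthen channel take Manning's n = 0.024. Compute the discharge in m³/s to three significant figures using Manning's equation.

A = b·y = 1.64 × 0.78 = 1.279 m²
P = b + 2y = 1.64 + 2×0.78 = 3.200 m
R = A/P = 1.279/3.200 = 0.3998 m
Q = (1/n)·A·R^(2/3)·S^(1/2) = (1/0.024) × 1.279 × 0.3998^(2/3) × 0.00061^(1/2) = 0.7144 m³/s

0.714 m³/s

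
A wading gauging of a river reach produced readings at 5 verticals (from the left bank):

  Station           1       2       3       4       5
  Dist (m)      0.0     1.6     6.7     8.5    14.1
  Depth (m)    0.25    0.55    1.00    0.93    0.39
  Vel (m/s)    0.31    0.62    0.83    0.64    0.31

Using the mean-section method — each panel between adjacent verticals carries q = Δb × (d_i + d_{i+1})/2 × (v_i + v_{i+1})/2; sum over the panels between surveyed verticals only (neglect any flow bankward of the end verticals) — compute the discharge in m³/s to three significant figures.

Panel 1-2: Δb = 1.6 m, d̄ = (0.25+0.55)/2 = 0.4, v̄ = (0.31+0.62)/2 = 0.465 → q = 1.6×0.4×0.465 = 0.2976 m³/s
Panel 2-3: Δb = 5.1 m, d̄ = (0.55+1.00)/2 = 0.775, v̄ = (0.62+0.83)/2 = 0.725 → q = 5.1×0.775×0.725 = 2.866 m³/s
Panel 3-4: Δb = 1.8 m, d̄ = (1.00+0.93)/2 = 0.965, v̄ = (0.83+0.64)/2 = 0.735 → q = 1.8×0.965×0.735 = 1.277 m³/s
Panel 4-5: Δb = 5.6 m, d̄ = (0.93+0.39)/2 = 0.66, v̄ = (0.64+0.31)/2 = 0.475 → q = 5.6×0.66×0.475 = 1.756 m³/s
Q = Σ q = 6.195 m³/s

6.20 m³/s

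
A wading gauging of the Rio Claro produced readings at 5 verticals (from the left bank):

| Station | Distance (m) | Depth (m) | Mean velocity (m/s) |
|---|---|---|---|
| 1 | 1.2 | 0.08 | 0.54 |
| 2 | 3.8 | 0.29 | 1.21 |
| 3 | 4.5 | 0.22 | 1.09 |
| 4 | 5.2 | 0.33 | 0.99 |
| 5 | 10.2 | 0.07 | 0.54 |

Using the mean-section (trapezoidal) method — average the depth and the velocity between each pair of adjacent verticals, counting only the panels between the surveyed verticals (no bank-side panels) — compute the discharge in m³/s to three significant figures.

1.59 m³/s

Panel 1-2: Δb = 2.6 m, d̄ = (0.08+0.29)/2 = 0.185, v̄ = (0.54+1.21)/2 = 0.875 → q = 2.6×0.185×0.875 = 0.4209 m³/s
Panel 2-3: Δb = 0.7 m, d̄ = (0.29+0.22)/2 = 0.255, v̄ = (1.21+1.09)/2 = 1.15 → q = 0.7×0.255×1.15 = 0.2053 m³/s
Panel 3-4: Δb = 0.7 m, d̄ = (0.22+0.33)/2 = 0.275, v̄ = (1.09+0.99)/2 = 1.04 → q = 0.7×0.275×1.04 = 0.2002 m³/s
Panel 4-5: Δb = 5 m, d̄ = (0.33+0.07)/2 = 0.2, v̄ = (0.99+0.54)/2 = 0.765 → q = 5×0.2×0.765 = 0.7650 m³/s
Q = Σ q = 1.591 m³/s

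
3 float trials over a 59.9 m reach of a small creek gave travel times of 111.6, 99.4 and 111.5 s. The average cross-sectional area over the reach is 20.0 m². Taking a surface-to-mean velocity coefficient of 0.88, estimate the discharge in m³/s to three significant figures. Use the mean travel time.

t̄ = (111.6 + 99.4 + 111.5) / 3 = 107.5 s
v_surface = L / t̄ = 59.9 / 107.5 = 0.5572 m/s
v_mean = 0.88 × 0.5572 = 0.4903 m/s
Q = A × v_mean = 20.0 × 0.4903 = 9.807 m³/s

9.81 m³/s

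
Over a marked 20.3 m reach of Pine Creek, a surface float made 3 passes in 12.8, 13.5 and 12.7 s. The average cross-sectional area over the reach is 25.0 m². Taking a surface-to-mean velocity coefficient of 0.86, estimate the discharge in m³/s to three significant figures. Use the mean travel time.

33.6 m³/s

t̄ = (12.8 + 13.5 + 12.7) / 3 = 13 s
v_surface = L / t̄ = 20.3 / 13 = 1.562 m/s
v_mean = 0.86 × 1.562 = 1.343 m/s
Q = A × v_mean = 25.0 × 1.343 = 33.57 m³/s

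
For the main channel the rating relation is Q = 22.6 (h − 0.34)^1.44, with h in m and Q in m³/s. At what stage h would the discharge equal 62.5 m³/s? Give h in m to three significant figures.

2.37 m

h − h₀ = (Q/C)^(1/b) = (62.5/22.6)^(1/1.44) = 2.027 m
h = 0.34 + 2.027 = 2.367 m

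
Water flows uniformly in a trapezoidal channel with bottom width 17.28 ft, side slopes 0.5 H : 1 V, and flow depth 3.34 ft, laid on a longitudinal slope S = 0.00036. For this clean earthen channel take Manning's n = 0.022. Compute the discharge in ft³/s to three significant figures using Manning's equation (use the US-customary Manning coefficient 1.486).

152 ft³/s

A = (b + z·y)·y = (17.28 + 0.5×3.34)×3.34 = 63.29 ft²
P = b + 2y√(1+z²) = 17.28 + 2×3.34×√(1+0.5²) = 24.75 ft
R = A/P = 63.29/24.75 = 2.557 ft
Q = (1.486/n)·A·R^(2/3)·S^(1/2) = (1.486/0.022) × 63.29 × 2.557^(2/3) × 0.00036^(1/2) = 151.7 ft³/s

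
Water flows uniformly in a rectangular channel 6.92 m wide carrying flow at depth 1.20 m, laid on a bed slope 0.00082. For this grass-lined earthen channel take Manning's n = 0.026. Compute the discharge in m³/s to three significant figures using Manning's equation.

8.47 m³/s

A = b·y = 6.92 × 1.20 = 8.304 m²
P = b + 2y = 6.92 + 2×1.20 = 9.320 m
R = A/P = 8.304/9.320 = 0.8910 m
Q = (1/n)·A·R^(2/3)·S^(1/2) = (1/0.026) × 8.304 × 0.8910^(2/3) × 0.00082^(1/2) = 8.468 m³/s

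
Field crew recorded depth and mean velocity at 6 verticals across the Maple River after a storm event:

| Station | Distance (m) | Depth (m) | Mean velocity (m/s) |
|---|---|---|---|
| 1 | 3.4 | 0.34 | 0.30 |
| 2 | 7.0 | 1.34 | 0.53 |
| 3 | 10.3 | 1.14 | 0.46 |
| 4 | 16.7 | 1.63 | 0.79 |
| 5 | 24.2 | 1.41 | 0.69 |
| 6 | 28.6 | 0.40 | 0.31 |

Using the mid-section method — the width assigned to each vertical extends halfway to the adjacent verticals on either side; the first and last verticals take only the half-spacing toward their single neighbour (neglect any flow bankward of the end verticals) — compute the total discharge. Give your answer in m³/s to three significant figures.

w_1 = (7.0 − 3.4)/2 = 1.8 m; q_1 = 0.30 × 0.34 × 1.8 = 0.1836 m³/s
w_2 = (10.3 − 3.4)/2 = 3.45 m; q_2 = 0.53 × 1.34 × 3.45 = 2.450 m³/s
w_3 = (16.7 − 7.0)/2 = 4.85 m; q_3 = 0.46 × 1.14 × 4.85 = 2.543 m³/s
w_4 = (24.2 − 10.3)/2 = 6.95 m; q_4 = 0.79 × 1.63 × 6.95 = 8.950 m³/s
w_5 = (28.6 − 16.7)/2 = 5.95 m; q_5 = 0.69 × 1.41 × 5.95 = 5.789 m³/s
w_6 = (28.6 − 24.2)/2 = 2.2 m; q_6 = 0.31 × 0.40 × 2.2 = 0.2728 m³/s
Q = Σ qᵢ = 20.19 m³/s

20.2 m³/s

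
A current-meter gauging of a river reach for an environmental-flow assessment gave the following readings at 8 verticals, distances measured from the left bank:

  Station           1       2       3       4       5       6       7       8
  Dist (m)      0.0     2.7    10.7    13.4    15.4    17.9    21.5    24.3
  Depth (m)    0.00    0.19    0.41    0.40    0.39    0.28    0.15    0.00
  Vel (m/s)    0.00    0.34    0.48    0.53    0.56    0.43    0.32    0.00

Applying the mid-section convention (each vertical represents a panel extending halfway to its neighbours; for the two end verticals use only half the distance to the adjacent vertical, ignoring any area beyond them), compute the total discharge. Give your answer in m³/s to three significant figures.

w_2 = (10.7 − 0.0)/2 = 5.35 m; q_2 = 0.34 × 0.19 × 5.35 = 0.3456 m³/s
w_3 = (13.4 − 2.7)/2 = 5.35 m; q_3 = 0.48 × 0.41 × 5.35 = 1.053 m³/s
w_4 = (15.4 − 10.7)/2 = 2.35 m; q_4 = 0.53 × 0.40 × 2.35 = 0.4982 m³/s
w_5 = (17.9 − 13.4)/2 = 2.25 m; q_5 = 0.56 × 0.39 × 2.25 = 0.4914 m³/s
w_6 = (21.5 − 15.4)/2 = 3.05 m; q_6 = 0.43 × 0.28 × 3.05 = 0.3672 m³/s
w_7 = (24.3 − 17.9)/2 = 3.2 m; q_7 = 0.32 × 0.15 × 3.2 = 0.1536 m³/s
Stations 1, 8 contribute zero (depth or velocity is 0).
Q = Σ qᵢ = 2.909 m³/s

2.91 m³/s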